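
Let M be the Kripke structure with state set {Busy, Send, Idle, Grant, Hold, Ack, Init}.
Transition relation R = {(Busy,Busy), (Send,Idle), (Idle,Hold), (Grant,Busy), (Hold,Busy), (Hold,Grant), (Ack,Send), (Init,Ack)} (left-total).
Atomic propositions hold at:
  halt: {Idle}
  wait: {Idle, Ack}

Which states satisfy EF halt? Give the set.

{Send, Idle, Ack, Init}

EF halt: least fixpoint, start Z0 = {Idle}, add states with some successor in Z. Z1 = {Send, Idle}; Z2 = {Send, Idle, Ack}; Z3 = {Send, Idle, Ack, Init}; fixed.
Sat(EF halt) = {Send, Idle, Ack, Init}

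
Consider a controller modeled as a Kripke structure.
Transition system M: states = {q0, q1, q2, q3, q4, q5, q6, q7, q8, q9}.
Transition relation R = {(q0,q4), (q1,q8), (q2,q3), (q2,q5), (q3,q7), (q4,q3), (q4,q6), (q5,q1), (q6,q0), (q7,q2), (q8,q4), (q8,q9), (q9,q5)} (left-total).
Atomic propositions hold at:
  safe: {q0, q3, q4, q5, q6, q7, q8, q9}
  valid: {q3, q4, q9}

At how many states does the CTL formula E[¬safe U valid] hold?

4

Sat(¬safe) = {q1, q2}
E[¬safe U valid]: least fixpoint, start Z0 = Sat(valid) = {q3, q4, q9}, add states in Sat(¬safe) with some successor in Z. Z1 = {q2, q3, q4, q9}; fixed.
Sat(E[¬safe U valid]) = {q2, q3, q4, q9}
|Sat(E[¬safe U valid])| = |{q2, q3, q4, q9}| = 4.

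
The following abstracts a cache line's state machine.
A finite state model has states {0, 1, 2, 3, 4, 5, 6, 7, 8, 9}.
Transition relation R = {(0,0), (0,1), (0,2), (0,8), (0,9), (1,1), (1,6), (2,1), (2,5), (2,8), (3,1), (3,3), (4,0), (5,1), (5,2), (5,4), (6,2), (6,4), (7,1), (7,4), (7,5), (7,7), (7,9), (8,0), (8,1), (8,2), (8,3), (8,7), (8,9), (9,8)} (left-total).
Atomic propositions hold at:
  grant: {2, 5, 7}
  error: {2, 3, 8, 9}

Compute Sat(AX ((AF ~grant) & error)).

Sat(~grant) = {0, 1, 3, 4, 6, 8, 9}
AF ~grant: least fixpoint, start Z0 = {0, 1, 3, 4, 6, 8, 9}, add states with every successor in Z. Already a fixed point.
Sat(AF ~grant) = {0, 1, 3, 4, 6, 8, 9}
Sat((AF ~grant) & error) = {3, 8, 9}
Sat(AX ((AF ~grant) & error)) = {s : every successor in {3, 8, 9}} = {9}

{9}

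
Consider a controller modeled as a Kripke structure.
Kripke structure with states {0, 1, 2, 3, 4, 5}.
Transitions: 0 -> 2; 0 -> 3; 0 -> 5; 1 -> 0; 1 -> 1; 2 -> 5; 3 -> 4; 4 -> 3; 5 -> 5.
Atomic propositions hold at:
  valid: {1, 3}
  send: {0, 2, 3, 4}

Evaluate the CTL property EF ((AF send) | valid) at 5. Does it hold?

No

AF send: least fixpoint, start Z0 = {0, 2, 3, 4}, add states with every successor in Z. Already a fixed point.
Sat(AF send) = {0, 2, 3, 4}
Sat((AF send) | valid) = {0, 1, 2, 3, 4}
EF ((AF send) | valid): least fixpoint, start Z0 = {0, 1, 2, 3, 4}, add states with some successor in Z. Already a fixed point.
Sat(EF ((AF send) | valid)) = {0, 1, 2, 3, 4}
5 ∉ Sat(EF ((AF send) | valid)) = {0, 1, 2, 3, 4}, so the formula does not hold at 5.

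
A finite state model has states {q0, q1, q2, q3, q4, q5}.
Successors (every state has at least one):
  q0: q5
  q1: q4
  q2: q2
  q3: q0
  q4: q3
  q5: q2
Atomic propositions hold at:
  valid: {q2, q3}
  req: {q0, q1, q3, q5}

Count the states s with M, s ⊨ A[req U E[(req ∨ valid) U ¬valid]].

Sat(req ∨ valid) = {q0, q1, q2, q3, q5}
Sat(¬valid) = {q0, q1, q4, q5}
E[(req ∨ valid) U ¬valid]: least fixpoint, start Z0 = Sat(¬valid) = {q0, q1, q4, q5}, add states in Sat(req ∨ valid) with some successor in Z. Z1 = {q0, q1, q3, q4, q5}; fixed.
Sat(E[(req ∨ valid) U ¬valid]) = {q0, q1, q3, q4, q5}
A[req U E[(req ∨ valid) U ¬valid]]: least fixpoint, start Z0 = Sat(E[(req ∨ valid) U ¬valid]) = {q0, q1, q3, q4, q5}, add states in Sat(req) with every successor in Z. Already a fixed point.
Sat(A[req U E[(req ∨ valid) U ¬valid]]) = {q0, q1, q3, q4, q5}
|Sat(A[req U E[(req ∨ valid) U ¬valid]])| = |{q0, q1, q3, q4, q5}| = 5.

5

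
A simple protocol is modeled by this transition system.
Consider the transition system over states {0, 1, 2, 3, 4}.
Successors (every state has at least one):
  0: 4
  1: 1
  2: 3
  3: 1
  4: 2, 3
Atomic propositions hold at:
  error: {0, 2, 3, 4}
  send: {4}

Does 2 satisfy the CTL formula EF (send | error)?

Yes

Sat(send | error) = {0, 2, 3, 4}
EF (send | error): least fixpoint, start Z0 = {0, 2, 3, 4}, add states with some successor in Z. Already a fixed point.
Sat(EF (send | error)) = {0, 2, 3, 4}
2 ∈ Sat(EF (send | error)) = {0, 2, 3, 4}, so the formula holds at 2.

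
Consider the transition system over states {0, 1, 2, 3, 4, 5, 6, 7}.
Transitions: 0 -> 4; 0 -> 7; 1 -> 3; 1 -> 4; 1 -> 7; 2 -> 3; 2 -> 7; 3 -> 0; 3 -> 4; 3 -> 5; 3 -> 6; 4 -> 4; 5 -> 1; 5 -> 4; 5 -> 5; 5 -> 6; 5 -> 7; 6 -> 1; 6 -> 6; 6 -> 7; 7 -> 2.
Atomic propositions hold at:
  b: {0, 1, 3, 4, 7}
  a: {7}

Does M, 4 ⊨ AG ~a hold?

Sat(~a) = {0, 1, 2, 3, 4, 5, 6}
AG ~a: greatest fixpoint, start Z0 = {0, 1, 2, 3, 4, 5, 6}, keep only states in Sat with every successor in Z. Z1 = {3, 4}; Z2 = {4}; fixed.
Sat(AG ~a) = {4}
4 ∈ Sat(AG ~a) = {4}, so the formula holds at 4.

Yes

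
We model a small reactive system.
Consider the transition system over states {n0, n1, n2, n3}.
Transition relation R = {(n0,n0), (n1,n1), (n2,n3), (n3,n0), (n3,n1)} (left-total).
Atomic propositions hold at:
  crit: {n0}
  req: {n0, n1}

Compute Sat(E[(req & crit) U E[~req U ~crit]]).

{n1, n2, n3}

Sat(req & crit) = {n0}
Sat(~req) = {n2, n3}
Sat(~crit) = {n1, n2, n3}
E[~req U ~crit]: least fixpoint, start Z0 = Sat(~crit) = {n1, n2, n3}, add states in Sat(~req) with some successor in Z. Already a fixed point.
Sat(E[~req U ~crit]) = {n1, n2, n3}
E[(req & crit) U E[~req U ~crit]]: least fixpoint, start Z0 = Sat(E[~req U ~crit]) = {n1, n2, n3}, add states in Sat(req & crit) with some successor in Z. Already a fixed point.
Sat(E[(req & crit) U E[~req U ~crit]]) = {n1, n2, n3}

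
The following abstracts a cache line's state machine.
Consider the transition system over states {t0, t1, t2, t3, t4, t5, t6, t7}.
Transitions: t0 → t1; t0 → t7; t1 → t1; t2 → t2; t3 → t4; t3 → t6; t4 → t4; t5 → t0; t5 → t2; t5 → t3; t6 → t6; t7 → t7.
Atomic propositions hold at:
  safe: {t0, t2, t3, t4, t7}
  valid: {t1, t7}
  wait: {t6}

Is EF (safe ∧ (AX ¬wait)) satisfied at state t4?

Yes

Sat(¬wait) = {t0, t1, t2, t3, t4, t5, t7}
Sat(AX ¬wait) = {s : every successor in {t0, t1, t2, t3, t4, t5, t7}} = {t0, t1, t2, t4, t5, t7}
Sat(safe ∧ (AX ¬wait)) = {t0, t2, t4, t7}
EF (safe ∧ (AX ¬wait)): least fixpoint, start Z0 = {t0, t2, t4, t7}, add states with some successor in Z. Z1 = {t0, t2, t3, t4, t5, t7}; fixed.
Sat(EF (safe ∧ (AX ¬wait))) = {t0, t2, t3, t4, t5, t7}
t4 ∈ Sat(EF (safe ∧ (AX ¬wait))) = {t0, t2, t3, t4, t5, t7}, so the formula holds at t4.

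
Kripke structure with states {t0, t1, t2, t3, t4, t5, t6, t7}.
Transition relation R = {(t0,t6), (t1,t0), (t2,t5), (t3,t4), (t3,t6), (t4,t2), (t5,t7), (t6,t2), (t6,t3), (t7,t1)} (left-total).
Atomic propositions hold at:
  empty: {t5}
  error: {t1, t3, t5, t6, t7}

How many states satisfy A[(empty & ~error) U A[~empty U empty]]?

Sat(~error) = {t0, t2, t4}
Sat(empty & ~error) = ∅
Sat(~empty) = {t0, t1, t2, t3, t4, t6, t7}
A[~empty U empty]: least fixpoint, start Z0 = Sat(empty) = {t5}, add states in Sat(~empty) with every successor in Z. Z1 = {t2, t5}; Z2 = {t2, t4, t5}; fixed.
Sat(A[~empty U empty]) = {t2, t4, t5}
A[(empty & ~error) U A[~empty U empty]]: least fixpoint, start Z0 = Sat(A[~empty U empty]) = {t2, t4, t5}, add states in Sat(empty & ~error) with every successor in Z. Already a fixed point.
Sat(A[(empty & ~error) U A[~empty U empty]]) = {t2, t4, t5}
|Sat(A[(empty & ~error) U A[~empty U empty]])| = |{t2, t4, t5}| = 3.

3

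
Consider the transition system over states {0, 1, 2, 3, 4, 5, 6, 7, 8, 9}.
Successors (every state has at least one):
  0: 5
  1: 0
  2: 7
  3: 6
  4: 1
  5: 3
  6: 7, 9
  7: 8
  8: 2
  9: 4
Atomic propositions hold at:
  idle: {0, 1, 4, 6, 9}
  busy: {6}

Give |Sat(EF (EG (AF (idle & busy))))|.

7

Sat(idle & busy) = {6}
AF (idle & busy): least fixpoint, start Z0 = {6}, add states with every successor in Z. Z1 = {3, 6}; Z2 = {3, 5, 6}; Z3 = {0, 3, 5, 6}; Z4 = {0, 1, 3, 5, 6}; Z5 = {0, 1, 3, 4, 5, 6}; Z6 = {0, 1, 3, 4, 5, 6, 9}; fixed.
Sat(AF (idle & busy)) = {0, 1, 3, 4, 5, 6, 9}
EG (AF (idle & busy)): greatest fixpoint, start Z0 = {0, 1, 3, 4, 5, 6, 9}, keep only states in Sat with some successor in Z. Already a fixed point.
Sat(EG (AF (idle & busy))) = {0, 1, 3, 4, 5, 6, 9}
EF (EG (AF (idle & busy))): least fixpoint, start Z0 = {0, 1, 3, 4, 5, 6, 9}, add states with some successor in Z. Already a fixed point.
Sat(EF (EG (AF (idle & busy)))) = {0, 1, 3, 4, 5, 6, 9}
|Sat(EF (EG (AF (idle & busy))))| = |{0, 1, 3, 4, 5, 6, 9}| = 7.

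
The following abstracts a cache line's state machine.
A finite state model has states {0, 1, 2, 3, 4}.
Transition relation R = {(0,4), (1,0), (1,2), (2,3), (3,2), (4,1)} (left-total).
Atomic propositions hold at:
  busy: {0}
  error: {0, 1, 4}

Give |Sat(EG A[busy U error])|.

3

A[busy U error]: least fixpoint, start Z0 = Sat(error) = {0, 1, 4}, add states in Sat(busy) with every successor in Z. Already a fixed point.
Sat(A[busy U error]) = {0, 1, 4}
EG A[busy U error]: greatest fixpoint, start Z0 = {0, 1, 4}, keep only states in Sat with some successor in Z. Already a fixed point.
Sat(EG A[busy U error]) = {0, 1, 4}
|Sat(EG A[busy U error])| = |{0, 1, 4}| = 3.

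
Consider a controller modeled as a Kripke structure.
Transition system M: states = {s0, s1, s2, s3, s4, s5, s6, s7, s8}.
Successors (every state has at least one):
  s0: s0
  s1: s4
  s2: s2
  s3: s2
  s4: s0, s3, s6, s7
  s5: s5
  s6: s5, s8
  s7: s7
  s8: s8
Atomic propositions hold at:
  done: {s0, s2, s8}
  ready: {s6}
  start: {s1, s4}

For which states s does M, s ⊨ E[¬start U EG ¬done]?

Sat(¬start) = {s0, s2, s3, s5, s6, s7, s8}
Sat(¬done) = {s1, s3, s4, s5, s6, s7}
EG ¬done: greatest fixpoint, start Z0 = {s1, s3, s4, s5, s6, s7}, keep only states in Sat with some successor in Z. Z1 = {s1, s4, s5, s6, s7}; fixed.
Sat(EG ¬done) = {s1, s4, s5, s6, s7}
E[¬start U EG ¬done]: least fixpoint, start Z0 = Sat(EG ¬done) = {s1, s4, s5, s6, s7}, add states in Sat(¬start) with some successor in Z. Already a fixed point.
Sat(E[¬start U EG ¬done]) = {s1, s4, s5, s6, s7}

{s1, s4, s5, s6, s7}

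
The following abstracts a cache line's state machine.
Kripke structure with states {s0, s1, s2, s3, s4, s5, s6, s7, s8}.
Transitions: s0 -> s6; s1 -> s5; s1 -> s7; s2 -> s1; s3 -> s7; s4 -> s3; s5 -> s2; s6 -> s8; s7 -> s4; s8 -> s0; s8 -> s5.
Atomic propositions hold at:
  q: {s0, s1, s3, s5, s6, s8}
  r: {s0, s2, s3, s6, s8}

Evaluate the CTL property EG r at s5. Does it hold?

No

EG r: greatest fixpoint, start Z0 = {s0, s2, s3, s6, s8}, keep only states in Sat with some successor in Z. Z1 = {s0, s6, s8}; fixed.
Sat(EG r) = {s0, s6, s8}
s5 ∉ Sat(EG r) = {s0, s6, s8}, so the formula does not hold at s5.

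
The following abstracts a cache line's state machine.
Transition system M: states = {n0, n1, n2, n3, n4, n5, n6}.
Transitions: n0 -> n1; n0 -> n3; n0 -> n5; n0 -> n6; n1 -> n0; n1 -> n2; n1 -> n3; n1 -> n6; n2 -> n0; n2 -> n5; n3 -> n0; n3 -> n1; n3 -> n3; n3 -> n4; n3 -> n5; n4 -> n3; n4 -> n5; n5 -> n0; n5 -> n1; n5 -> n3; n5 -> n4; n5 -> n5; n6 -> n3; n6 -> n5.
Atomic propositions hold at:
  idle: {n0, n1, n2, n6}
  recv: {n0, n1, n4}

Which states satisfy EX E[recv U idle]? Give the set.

E[recv U idle]: least fixpoint, start Z0 = Sat(idle) = {n0, n1, n2, n6}, add states in Sat(recv) with some successor in Z. Already a fixed point.
Sat(E[recv U idle]) = {n0, n1, n2, n6}
Sat(EX E[recv U idle]) = {s : some successor in {n0, n1, n2, n6}} = {n0, n1, n2, n3, n5}

{n0, n1, n2, n3, n5}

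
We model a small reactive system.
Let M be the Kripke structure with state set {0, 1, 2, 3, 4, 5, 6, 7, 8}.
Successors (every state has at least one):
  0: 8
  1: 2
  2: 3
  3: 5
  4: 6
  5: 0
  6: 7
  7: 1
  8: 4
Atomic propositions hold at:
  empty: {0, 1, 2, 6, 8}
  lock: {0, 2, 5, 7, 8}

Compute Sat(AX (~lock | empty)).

{0, 1, 2, 4, 5, 7, 8}

Sat(~lock) = {1, 3, 4, 6}
Sat(~lock | empty) = {0, 1, 2, 3, 4, 6, 8}
Sat(AX (~lock | empty)) = {s : every successor in {0, 1, 2, 3, 4, 6, 8}} = {0, 1, 2, 4, 5, 7, 8}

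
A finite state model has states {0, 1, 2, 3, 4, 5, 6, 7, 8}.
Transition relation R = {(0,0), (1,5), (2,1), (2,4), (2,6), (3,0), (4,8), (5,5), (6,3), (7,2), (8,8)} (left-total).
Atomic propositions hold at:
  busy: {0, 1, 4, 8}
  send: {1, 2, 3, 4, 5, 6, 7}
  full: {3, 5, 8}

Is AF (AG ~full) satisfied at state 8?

Sat(~full) = {0, 1, 2, 4, 6, 7}
AG ~full: greatest fixpoint, start Z0 = {0, 1, 2, 4, 6, 7}, keep only states in Sat with every successor in Z. Z1 = {0, 2, 7}; Z2 = {0, 7}; Z3 = {0}; fixed.
Sat(AG ~full) = {0}
AF (AG ~full): least fixpoint, start Z0 = {0}, add states with every successor in Z. Z1 = {0, 3}; Z2 = {0, 3, 6}; fixed.
Sat(AF (AG ~full)) = {0, 3, 6}
8 ∉ Sat(AF (AG ~full)) = {0, 3, 6}, so the formula does not hold at 8.

No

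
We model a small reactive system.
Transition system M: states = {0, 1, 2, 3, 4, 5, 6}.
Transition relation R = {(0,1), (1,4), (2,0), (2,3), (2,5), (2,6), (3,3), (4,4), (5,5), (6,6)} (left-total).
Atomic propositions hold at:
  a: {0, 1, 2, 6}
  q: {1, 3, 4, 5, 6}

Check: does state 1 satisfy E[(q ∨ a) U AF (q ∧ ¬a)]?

Yes

Sat(q ∨ a) = {0, 1, 2, 3, 4, 5, 6}
Sat(¬a) = {3, 4, 5}
Sat(q ∧ ¬a) = {3, 4, 5}
AF (q ∧ ¬a): least fixpoint, start Z0 = {3, 4, 5}, add states with every successor in Z. Z1 = {1, 3, 4, 5}; Z2 = {0, 1, 3, 4, 5}; fixed.
Sat(AF (q ∧ ¬a)) = {0, 1, 3, 4, 5}
E[(q ∨ a) U AF (q ∧ ¬a)]: least fixpoint, start Z0 = Sat(AF (q ∧ ¬a)) = {0, 1, 3, 4, 5}, add states in Sat(q ∨ a) with some successor in Z. Z1 = {0, 1, 2, 3, 4, 5}; fixed.
Sat(E[(q ∨ a) U AF (q ∧ ¬a)]) = {0, 1, 2, 3, 4, 5}
1 ∈ Sat(E[(q ∨ a) U AF (q ∧ ¬a)]) = {0, 1, 2, 3, 4, 5}, so the formula holds at 1.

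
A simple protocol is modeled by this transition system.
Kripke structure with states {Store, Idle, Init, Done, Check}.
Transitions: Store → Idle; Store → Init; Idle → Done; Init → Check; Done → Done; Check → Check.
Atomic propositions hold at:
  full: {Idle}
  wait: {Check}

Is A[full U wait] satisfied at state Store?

No

A[full U wait]: least fixpoint, start Z0 = Sat(wait) = {Check}, add states in Sat(full) with every successor in Z. Already a fixed point.
Sat(A[full U wait]) = {Check}
Store ∉ Sat(A[full U wait]) = {Check}, so the formula does not hold at Store.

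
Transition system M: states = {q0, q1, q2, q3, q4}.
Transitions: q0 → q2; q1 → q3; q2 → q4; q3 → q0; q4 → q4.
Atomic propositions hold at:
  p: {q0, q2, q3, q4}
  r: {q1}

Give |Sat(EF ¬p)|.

Sat(¬p) = {q1}
EF ¬p: least fixpoint, start Z0 = {q1}, add states with some successor in Z. Already a fixed point.
Sat(EF ¬p) = {q1}
|Sat(EF ¬p)| = |{q1}| = 1.

1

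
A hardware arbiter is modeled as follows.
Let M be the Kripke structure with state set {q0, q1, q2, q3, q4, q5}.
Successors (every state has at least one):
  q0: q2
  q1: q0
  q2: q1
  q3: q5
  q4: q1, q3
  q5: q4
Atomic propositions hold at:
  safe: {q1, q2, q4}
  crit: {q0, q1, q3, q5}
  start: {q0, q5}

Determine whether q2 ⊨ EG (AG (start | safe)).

Yes

Sat(start | safe) = {q0, q1, q2, q4, q5}
AG (start | safe): greatest fixpoint, start Z0 = {q0, q1, q2, q4, q5}, keep only states in Sat with every successor in Z. Z1 = {q0, q1, q2, q5}; Z2 = {q0, q1, q2}; fixed.
Sat(AG (start | safe)) = {q0, q1, q2}
EG (AG (start | safe)): greatest fixpoint, start Z0 = {q0, q1, q2}, keep only states in Sat with some successor in Z. Already a fixed point.
Sat(EG (AG (start | safe))) = {q0, q1, q2}
q2 ∈ Sat(EG (AG (start | safe))) = {q0, q1, q2}, so the formula holds at q2.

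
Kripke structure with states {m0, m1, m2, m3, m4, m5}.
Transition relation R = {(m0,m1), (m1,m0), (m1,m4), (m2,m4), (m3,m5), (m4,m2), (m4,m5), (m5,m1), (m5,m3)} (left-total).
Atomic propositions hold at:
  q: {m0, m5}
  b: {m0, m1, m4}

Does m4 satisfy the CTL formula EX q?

Sat(EX q) = {s : some successor in {m0, m5}} = {m1, m3, m4}
m4 ∈ Sat(EX q) = {m1, m3, m4}, so the formula holds at m4.

Yes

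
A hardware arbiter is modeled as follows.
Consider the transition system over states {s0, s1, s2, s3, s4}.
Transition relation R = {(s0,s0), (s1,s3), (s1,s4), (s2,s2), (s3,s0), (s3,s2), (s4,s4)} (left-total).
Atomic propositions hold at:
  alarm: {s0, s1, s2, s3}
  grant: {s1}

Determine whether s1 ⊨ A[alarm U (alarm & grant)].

Yes

Sat(alarm & grant) = {s1}
A[alarm U (alarm & grant)]: least fixpoint, start Z0 = Sat((alarm & grant)) = {s1}, add states in Sat(alarm) with every successor in Z. Already a fixed point.
Sat(A[alarm U (alarm & grant)]) = {s1}
s1 ∈ Sat(A[alarm U (alarm & grant)]) = {s1}, so the formula holds at s1.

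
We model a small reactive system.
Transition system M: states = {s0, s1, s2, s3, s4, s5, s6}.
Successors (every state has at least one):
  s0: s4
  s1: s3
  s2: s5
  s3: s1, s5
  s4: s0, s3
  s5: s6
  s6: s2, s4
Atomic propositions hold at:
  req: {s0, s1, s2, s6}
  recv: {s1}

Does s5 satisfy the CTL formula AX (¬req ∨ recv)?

Sat(¬req) = {s3, s4, s5}
Sat(¬req ∨ recv) = {s1, s3, s4, s5}
Sat(AX (¬req ∨ recv)) = {s : every successor in {s1, s3, s4, s5}} = {s0, s1, s2, s3}
s5 ∉ Sat(AX (¬req ∨ recv)) = {s0, s1, s2, s3}, so the formula does not hold at s5.

No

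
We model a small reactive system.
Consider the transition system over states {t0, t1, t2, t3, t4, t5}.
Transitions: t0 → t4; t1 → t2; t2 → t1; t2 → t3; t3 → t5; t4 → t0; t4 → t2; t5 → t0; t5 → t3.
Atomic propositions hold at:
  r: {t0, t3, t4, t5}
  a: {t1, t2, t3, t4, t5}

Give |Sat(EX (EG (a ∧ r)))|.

3

Sat(a ∧ r) = {t3, t4, t5}
EG (a ∧ r): greatest fixpoint, start Z0 = {t3, t4, t5}, keep only states in Sat with some successor in Z. Z1 = {t3, t5}; fixed.
Sat(EG (a ∧ r)) = {t3, t5}
Sat(EX (EG (a ∧ r))) = {s : some successor in {t3, t5}} = {t2, t3, t5}
|Sat(EX (EG (a ∧ r)))| = |{t2, t3, t5}| = 3.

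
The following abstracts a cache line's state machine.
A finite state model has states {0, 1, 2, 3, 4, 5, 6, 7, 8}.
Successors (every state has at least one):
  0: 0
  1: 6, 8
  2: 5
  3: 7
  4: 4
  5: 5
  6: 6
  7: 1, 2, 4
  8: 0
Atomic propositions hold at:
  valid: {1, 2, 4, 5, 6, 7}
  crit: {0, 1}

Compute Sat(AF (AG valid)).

AG valid: greatest fixpoint, start Z0 = {1, 2, 4, 5, 6, 7}, keep only states in Sat with every successor in Z. Z1 = {2, 4, 5, 6, 7}; Z2 = {2, 4, 5, 6}; fixed.
Sat(AG valid) = {2, 4, 5, 6}
AF (AG valid): least fixpoint, start Z0 = {2, 4, 5, 6}, add states with every successor in Z. Already a fixed point.
Sat(AF (AG valid)) = {2, 4, 5, 6}

{2, 4, 5, 6}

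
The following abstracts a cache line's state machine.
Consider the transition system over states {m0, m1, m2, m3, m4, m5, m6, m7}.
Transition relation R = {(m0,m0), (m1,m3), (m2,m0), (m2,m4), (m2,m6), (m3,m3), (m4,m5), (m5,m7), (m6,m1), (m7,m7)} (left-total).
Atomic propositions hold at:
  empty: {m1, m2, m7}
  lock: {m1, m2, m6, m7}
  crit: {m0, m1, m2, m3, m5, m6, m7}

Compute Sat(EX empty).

Sat(EX empty) = {s : some successor in {m1, m2, m7}} = {m5, m6, m7}

{m5, m6, m7}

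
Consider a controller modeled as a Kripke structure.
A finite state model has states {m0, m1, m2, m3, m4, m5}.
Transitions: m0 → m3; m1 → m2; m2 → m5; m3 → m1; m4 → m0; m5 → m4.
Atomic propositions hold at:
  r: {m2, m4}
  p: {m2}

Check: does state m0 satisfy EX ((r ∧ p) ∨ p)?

No

Sat(r ∧ p) = {m2}
Sat((r ∧ p) ∨ p) = {m2}
Sat(EX ((r ∧ p) ∨ p)) = {s : some successor in {m2}} = {m1}
m0 ∉ Sat(EX ((r ∧ p) ∨ p)) = {m1}, so the formula does not hold at m0.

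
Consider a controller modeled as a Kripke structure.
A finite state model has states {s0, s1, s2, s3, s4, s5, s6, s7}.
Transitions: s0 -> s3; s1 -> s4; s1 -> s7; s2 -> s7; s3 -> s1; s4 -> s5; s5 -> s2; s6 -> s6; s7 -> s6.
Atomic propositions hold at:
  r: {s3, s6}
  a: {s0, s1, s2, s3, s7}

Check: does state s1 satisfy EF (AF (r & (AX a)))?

Sat(AX a) = {s : every successor in {s0, s1, s2, s3, s7}} = {s0, s2, s3, s5}
Sat(r & (AX a)) = {s3}
AF (r & (AX a)): least fixpoint, start Z0 = {s3}, add states with every successor in Z. Z1 = {s0, s3}; fixed.
Sat(AF (r & (AX a))) = {s0, s3}
EF (AF (r & (AX a))): least fixpoint, start Z0 = {s0, s3}, add states with some successor in Z. Already a fixed point.
Sat(EF (AF (r & (AX a)))) = {s0, s3}
s1 ∉ Sat(EF (AF (r & (AX a)))) = {s0, s3}, so the formula does not hold at s1.

No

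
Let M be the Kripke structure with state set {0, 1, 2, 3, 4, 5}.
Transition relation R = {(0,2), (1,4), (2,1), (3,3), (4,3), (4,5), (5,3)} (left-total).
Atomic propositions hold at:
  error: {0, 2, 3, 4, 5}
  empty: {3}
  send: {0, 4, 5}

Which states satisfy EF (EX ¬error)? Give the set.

Sat(¬error) = {1}
Sat(EX ¬error) = {s : some successor in {1}} = {2}
EF (EX ¬error): least fixpoint, start Z0 = {2}, add states with some successor in Z. Z1 = {0, 2}; fixed.
Sat(EF (EX ¬error)) = {0, 2}

{0, 2}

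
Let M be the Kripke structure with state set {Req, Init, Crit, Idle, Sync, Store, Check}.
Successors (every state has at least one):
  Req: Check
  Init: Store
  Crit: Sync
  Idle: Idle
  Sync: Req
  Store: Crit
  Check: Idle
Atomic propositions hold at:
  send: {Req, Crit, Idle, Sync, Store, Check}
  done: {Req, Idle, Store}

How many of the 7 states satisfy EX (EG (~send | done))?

2

Sat(~send) = {Init}
Sat(~send | done) = {Req, Init, Idle, Store}
EG (~send | done): greatest fixpoint, start Z0 = {Req, Init, Idle, Store}, keep only states in Sat with some successor in Z. Z1 = {Init, Idle}; Z2 = {Idle}; fixed.
Sat(EG (~send | done)) = {Idle}
Sat(EX (EG (~send | done))) = {s : some successor in {Idle}} = {Idle, Check}
|Sat(EX (EG (~send | done)))| = |{Idle, Check}| = 2.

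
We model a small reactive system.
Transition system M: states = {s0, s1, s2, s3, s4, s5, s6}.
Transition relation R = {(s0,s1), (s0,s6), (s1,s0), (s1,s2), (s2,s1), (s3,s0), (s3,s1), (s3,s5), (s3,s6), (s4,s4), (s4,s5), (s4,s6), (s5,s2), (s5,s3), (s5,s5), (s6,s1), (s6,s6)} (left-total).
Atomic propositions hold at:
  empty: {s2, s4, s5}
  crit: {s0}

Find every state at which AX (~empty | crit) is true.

{s0, s2, s6}

Sat(~empty) = {s0, s1, s3, s6}
Sat(~empty | crit) = {s0, s1, s3, s6}
Sat(AX (~empty | crit)) = {s : every successor in {s0, s1, s3, s6}} = {s0, s2, s6}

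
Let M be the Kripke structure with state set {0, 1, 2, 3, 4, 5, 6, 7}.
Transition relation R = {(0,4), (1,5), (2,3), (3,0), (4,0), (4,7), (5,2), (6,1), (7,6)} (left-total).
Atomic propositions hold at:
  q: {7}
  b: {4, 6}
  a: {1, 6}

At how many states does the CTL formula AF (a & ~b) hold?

Sat(~b) = {0, 1, 2, 3, 5, 7}
Sat(a & ~b) = {1}
AF (a & ~b): least fixpoint, start Z0 = {1}, add states with every successor in Z. Z1 = {1, 6}; Z2 = {1, 6, 7}; fixed.
Sat(AF (a & ~b)) = {1, 6, 7}
|Sat(AF (a & ~b))| = |{1, 6, 7}| = 3.

3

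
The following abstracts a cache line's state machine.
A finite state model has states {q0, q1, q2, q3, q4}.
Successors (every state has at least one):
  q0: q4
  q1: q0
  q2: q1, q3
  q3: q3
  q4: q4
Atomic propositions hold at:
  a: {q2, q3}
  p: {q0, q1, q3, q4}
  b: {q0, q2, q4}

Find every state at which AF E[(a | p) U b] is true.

Sat(a | p) = {q0, q1, q2, q3, q4}
E[(a | p) U b]: least fixpoint, start Z0 = Sat(b) = {q0, q2, q4}, add states in Sat(a | p) with some successor in Z. Z1 = {q0, q1, q2, q4}; fixed.
Sat(E[(a | p) U b]) = {q0, q1, q2, q4}
AF E[(a | p) U b]: least fixpoint, start Z0 = {q0, q1, q2, q4}, add states with every successor in Z. Already a fixed point.
Sat(AF E[(a | p) U b]) = {q0, q1, q2, q4}

{q0, q1, q2, q4}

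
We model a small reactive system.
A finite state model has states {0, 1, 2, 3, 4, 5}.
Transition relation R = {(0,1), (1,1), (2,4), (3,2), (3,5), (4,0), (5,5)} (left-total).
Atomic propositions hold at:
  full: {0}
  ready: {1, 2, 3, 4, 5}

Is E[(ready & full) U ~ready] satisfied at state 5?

Sat(ready & full) = ∅
Sat(~ready) = {0}
E[(ready & full) U ~ready]: least fixpoint, start Z0 = Sat(~ready) = {0}, add states in Sat(ready & full) with some successor in Z. Already a fixed point.
Sat(E[(ready & full) U ~ready]) = {0}
5 ∉ Sat(E[(ready & full) U ~ready]) = {0}, so the formula does not hold at 5.

No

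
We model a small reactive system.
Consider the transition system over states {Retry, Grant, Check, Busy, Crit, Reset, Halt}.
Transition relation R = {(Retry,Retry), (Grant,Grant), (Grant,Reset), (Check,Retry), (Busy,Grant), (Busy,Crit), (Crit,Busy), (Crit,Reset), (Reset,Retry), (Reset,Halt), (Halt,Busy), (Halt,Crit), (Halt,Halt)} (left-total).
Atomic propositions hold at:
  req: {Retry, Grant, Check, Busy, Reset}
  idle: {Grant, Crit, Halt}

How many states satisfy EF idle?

EF idle: least fixpoint, start Z0 = {Grant, Crit, Halt}, add states with some successor in Z. Z1 = {Grant, Busy, Crit, Reset, Halt}; fixed.
Sat(EF idle) = {Grant, Busy, Crit, Reset, Halt}
|Sat(EF idle)| = |{Grant, Busy, Crit, Reset, Halt}| = 5.

5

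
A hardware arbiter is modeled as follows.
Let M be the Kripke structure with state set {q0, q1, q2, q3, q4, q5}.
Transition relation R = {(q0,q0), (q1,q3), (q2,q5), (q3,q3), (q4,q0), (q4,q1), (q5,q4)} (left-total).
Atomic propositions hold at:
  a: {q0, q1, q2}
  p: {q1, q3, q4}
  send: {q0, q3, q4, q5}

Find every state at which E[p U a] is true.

{q0, q1, q2, q4}

E[p U a]: least fixpoint, start Z0 = Sat(a) = {q0, q1, q2}, add states in Sat(p) with some successor in Z. Z1 = {q0, q1, q2, q4}; fixed.
Sat(E[p U a]) = {q0, q1, q2, q4}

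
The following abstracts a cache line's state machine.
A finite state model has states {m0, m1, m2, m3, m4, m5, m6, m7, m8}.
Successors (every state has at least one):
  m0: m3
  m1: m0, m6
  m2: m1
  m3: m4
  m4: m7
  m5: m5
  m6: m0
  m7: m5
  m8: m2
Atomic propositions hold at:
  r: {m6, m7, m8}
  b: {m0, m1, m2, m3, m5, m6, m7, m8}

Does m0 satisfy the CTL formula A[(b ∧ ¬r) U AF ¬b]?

Yes

Sat(¬r) = {m0, m1, m2, m3, m4, m5}
Sat(b ∧ ¬r) = {m0, m1, m2, m3, m5}
Sat(¬b) = {m4}
AF ¬b: least fixpoint, start Z0 = {m4}, add states with every successor in Z. Z1 = {m3, m4}; Z2 = {m0, m3, m4}; Z3 = {m0, m3, m4, m6}; Z4 = {m0, m1, m3, m4, m6}; Z5 = {m0, m1, m2, m3, m4, m6}; Z6 = {m0, m1, m2, m3, m4, m6, m8}; fixed.
Sat(AF ¬b) = {m0, m1, m2, m3, m4, m6, m8}
A[(b ∧ ¬r) U AF ¬b]: least fixpoint, start Z0 = Sat(AF ¬b) = {m0, m1, m2, m3, m4, m6, m8}, add states in Sat(b ∧ ¬r) with every successor in Z. Already a fixed point.
Sat(A[(b ∧ ¬r) U AF ¬b]) = {m0, m1, m2, m3, m4, m6, m8}
m0 ∈ Sat(A[(b ∧ ¬r) U AF ¬b]) = {m0, m1, m2, m3, m4, m6, m8}, so the formula holds at m0.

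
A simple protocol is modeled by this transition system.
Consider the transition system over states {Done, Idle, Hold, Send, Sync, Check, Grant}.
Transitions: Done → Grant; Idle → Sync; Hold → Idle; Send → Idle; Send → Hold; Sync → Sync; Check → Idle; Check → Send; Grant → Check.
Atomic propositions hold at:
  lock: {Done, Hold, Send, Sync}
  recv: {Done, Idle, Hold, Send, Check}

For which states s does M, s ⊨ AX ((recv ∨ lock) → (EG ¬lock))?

{Done}

Sat(recv ∨ lock) = {Done, Idle, Hold, Send, Sync, Check}
Sat(¬lock) = {Idle, Check, Grant}
EG ¬lock: greatest fixpoint, start Z0 = {Idle, Check, Grant}, keep only states in Sat with some successor in Z. Z1 = {Check, Grant}; Z2 = {Grant}; Z3 = ∅; fixed.
Sat(EG ¬lock) = ∅
Sat((recv ∨ lock) → (EG ¬lock)) = {Grant}
Sat(AX ((recv ∨ lock) → (EG ¬lock))) = {s : every successor in {Grant}} = {Done}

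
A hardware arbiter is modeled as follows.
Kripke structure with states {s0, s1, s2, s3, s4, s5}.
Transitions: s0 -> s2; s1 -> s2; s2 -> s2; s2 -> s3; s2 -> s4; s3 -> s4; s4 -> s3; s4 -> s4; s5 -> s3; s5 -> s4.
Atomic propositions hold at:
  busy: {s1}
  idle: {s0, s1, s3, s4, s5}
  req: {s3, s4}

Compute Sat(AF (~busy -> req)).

Sat(~busy) = {s0, s2, s3, s4, s5}
Sat(~busy -> req) = {s1, s3, s4}
AF (~busy -> req): least fixpoint, start Z0 = {s1, s3, s4}, add states with every successor in Z. Z1 = {s1, s3, s4, s5}; fixed.
Sat(AF (~busy -> req)) = {s1, s3, s4, s5}

{s1, s3, s4, s5}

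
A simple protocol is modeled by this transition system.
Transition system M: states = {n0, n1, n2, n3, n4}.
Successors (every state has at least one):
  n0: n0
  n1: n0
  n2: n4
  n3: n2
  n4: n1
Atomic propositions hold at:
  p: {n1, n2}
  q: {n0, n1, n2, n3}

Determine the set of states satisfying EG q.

{n0, n1}

EG q: greatest fixpoint, start Z0 = {n0, n1, n2, n3}, keep only states in Sat with some successor in Z. Z1 = {n0, n1, n3}; Z2 = {n0, n1}; fixed.
Sat(EG q) = {n0, n1}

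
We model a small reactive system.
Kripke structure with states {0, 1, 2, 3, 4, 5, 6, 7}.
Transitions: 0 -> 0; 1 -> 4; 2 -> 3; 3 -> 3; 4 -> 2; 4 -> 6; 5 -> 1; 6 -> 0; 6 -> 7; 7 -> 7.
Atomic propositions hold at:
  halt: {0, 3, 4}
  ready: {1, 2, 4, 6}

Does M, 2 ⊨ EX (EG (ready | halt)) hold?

Yes

Sat(ready | halt) = {0, 1, 2, 3, 4, 6}
EG (ready | halt): greatest fixpoint, start Z0 = {0, 1, 2, 3, 4, 6}, keep only states in Sat with some successor in Z. Already a fixed point.
Sat(EG (ready | halt)) = {0, 1, 2, 3, 4, 6}
Sat(EX (EG (ready | halt))) = {s : some successor in {0, 1, 2, 3, 4, 6}} = {0, 1, 2, 3, 4, 5, 6}
2 ∈ Sat(EX (EG (ready | halt))) = {0, 1, 2, 3, 4, 5, 6}, so the formula holds at 2.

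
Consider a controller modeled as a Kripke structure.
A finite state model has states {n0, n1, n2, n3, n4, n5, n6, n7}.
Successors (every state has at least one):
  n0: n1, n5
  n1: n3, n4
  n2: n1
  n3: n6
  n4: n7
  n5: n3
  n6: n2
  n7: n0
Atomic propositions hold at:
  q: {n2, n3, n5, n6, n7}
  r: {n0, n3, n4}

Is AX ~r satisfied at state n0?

Sat(~r) = {n1, n2, n5, n6, n7}
Sat(AX ~r) = {s : every successor in {n1, n2, n5, n6, n7}} = {n0, n2, n3, n4, n6}
n0 ∈ Sat(AX ~r) = {n0, n2, n3, n4, n6}, so the formula holds at n0.

Yes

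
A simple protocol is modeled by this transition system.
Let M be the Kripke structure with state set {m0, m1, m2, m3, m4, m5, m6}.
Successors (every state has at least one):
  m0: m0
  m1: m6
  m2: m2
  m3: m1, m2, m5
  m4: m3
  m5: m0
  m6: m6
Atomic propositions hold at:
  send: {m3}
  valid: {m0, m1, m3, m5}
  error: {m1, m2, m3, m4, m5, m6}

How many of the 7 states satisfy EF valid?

5

EF valid: least fixpoint, start Z0 = {m0, m1, m3, m5}, add states with some successor in Z. Z1 = {m0, m1, m3, m4, m5}; fixed.
Sat(EF valid) = {m0, m1, m3, m4, m5}
|Sat(EF valid)| = |{m0, m1, m3, m4, m5}| = 5.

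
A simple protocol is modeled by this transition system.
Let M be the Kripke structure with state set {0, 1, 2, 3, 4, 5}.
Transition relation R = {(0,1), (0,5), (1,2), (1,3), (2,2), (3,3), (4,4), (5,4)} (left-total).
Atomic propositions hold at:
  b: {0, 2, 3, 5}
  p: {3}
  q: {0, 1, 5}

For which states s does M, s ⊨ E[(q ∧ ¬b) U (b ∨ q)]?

{0, 1, 2, 3, 5}

Sat(¬b) = {1, 4}
Sat(q ∧ ¬b) = {1}
Sat(b ∨ q) = {0, 1, 2, 3, 5}
E[(q ∧ ¬b) U (b ∨ q)]: least fixpoint, start Z0 = Sat((b ∨ q)) = {0, 1, 2, 3, 5}, add states in Sat(q ∧ ¬b) with some successor in Z. Already a fixed point.
Sat(E[(q ∧ ¬b) U (b ∨ q)]) = {0, 1, 2, 3, 5}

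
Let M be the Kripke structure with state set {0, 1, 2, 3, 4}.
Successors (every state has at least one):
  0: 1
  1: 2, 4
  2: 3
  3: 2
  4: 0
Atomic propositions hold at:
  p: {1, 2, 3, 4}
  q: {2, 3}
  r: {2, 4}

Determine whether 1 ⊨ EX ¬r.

No

Sat(¬r) = {0, 1, 3}
Sat(EX ¬r) = {s : some successor in {0, 1, 3}} = {0, 2, 4}
1 ∉ Sat(EX ¬r) = {0, 2, 4}, so the formula does not hold at 1.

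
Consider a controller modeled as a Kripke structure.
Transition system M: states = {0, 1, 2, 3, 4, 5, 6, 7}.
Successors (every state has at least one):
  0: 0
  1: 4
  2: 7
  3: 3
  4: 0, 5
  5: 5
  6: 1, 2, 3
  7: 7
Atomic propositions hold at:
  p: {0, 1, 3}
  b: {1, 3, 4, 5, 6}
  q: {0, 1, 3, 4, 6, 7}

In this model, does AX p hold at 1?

No

Sat(AX p) = {s : every successor in {0, 1, 3}} = {0, 3}
1 ∉ Sat(AX p) = {0, 3}, so the formula does not hold at 1.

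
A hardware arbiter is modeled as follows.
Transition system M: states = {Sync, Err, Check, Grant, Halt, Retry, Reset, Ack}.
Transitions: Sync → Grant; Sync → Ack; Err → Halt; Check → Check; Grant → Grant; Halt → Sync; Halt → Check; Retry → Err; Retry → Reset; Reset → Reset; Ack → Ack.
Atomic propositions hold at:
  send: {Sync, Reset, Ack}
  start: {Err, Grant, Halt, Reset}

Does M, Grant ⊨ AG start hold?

Yes

AG start: greatest fixpoint, start Z0 = {Err, Grant, Halt, Reset}, keep only states in Sat with every successor in Z. Z1 = {Err, Grant, Reset}; Z2 = {Grant, Reset}; fixed.
Sat(AG start) = {Grant, Reset}
Grant ∈ Sat(AG start) = {Grant, Reset}, so the formula holds at Grant.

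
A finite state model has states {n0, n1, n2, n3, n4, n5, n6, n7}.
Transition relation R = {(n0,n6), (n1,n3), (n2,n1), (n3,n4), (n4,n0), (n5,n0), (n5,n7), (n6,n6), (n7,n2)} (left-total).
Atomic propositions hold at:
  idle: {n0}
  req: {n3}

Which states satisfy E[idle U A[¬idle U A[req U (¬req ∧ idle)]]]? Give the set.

{n0, n1, n2, n3, n4, n5, n7}

Sat(¬idle) = {n1, n2, n3, n4, n5, n6, n7}
Sat(¬req) = {n0, n1, n2, n4, n5, n6, n7}
Sat(¬req ∧ idle) = {n0}
A[req U (¬req ∧ idle)]: least fixpoint, start Z0 = Sat((¬req ∧ idle)) = {n0}, add states in Sat(req) with every successor in Z. Already a fixed point.
Sat(A[req U (¬req ∧ idle)]) = {n0}
A[¬idle U A[req U (¬req ∧ idle)]]: least fixpoint, start Z0 = Sat(A[req U (¬req ∧ idle)]) = {n0}, add states in Sat(¬idle) with every successor in Z. Z1 = {n0, n4}; Z2 = {n0, n3, n4}; Z3 = {n0, n1, n3, n4}; Z4 = {n0, n1, n2, n3, n4}; Z5 = {n0, n1, n2, n3, n4, n7}; Z6 = {n0, n1, n2, n3, n4, n5, n7}; fixed.
Sat(A[¬idle U A[req U (¬req ∧ idle)]]) = {n0, n1, n2, n3, n4, n5, n7}
E[idle U A[¬idle U A[req U (¬req ∧ idle)]]]: least fixpoint, start Z0 = Sat(A[¬idle U A[req U (¬req ∧ idle)]]) = {n0, n1, n2, n3, n4, n5, n7}, add states in Sat(idle) with some successor in Z. Already a fixed point.
Sat(E[idle U A[¬idle U A[req U (¬req ∧ idle)]]]) = {n0, n1, n2, n3, n4, n5, n7}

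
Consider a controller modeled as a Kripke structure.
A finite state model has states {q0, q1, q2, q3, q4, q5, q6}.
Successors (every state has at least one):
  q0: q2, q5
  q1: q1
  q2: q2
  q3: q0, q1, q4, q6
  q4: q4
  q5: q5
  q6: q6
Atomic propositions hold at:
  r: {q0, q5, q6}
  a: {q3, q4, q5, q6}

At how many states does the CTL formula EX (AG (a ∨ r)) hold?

Sat(a ∨ r) = {q0, q3, q4, q5, q6}
AG (a ∨ r): greatest fixpoint, start Z0 = {q0, q3, q4, q5, q6}, keep only states in Sat with every successor in Z. Z1 = {q4, q5, q6}; fixed.
Sat(AG (a ∨ r)) = {q4, q5, q6}
Sat(EX (AG (a ∨ r))) = {s : some successor in {q4, q5, q6}} = {q0, q3, q4, q5, q6}
|Sat(EX (AG (a ∨ r)))| = |{q0, q3, q4, q5, q6}| = 5.

5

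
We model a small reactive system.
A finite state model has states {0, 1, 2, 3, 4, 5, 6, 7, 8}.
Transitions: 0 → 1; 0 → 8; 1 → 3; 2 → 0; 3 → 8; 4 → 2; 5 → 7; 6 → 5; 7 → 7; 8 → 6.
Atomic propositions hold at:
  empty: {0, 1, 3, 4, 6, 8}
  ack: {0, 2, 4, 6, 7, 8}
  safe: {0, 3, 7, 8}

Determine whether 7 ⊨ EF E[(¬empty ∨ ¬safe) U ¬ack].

No

Sat(¬empty) = {2, 5, 7}
Sat(¬safe) = {1, 2, 4, 5, 6}
Sat(¬empty ∨ ¬safe) = {1, 2, 4, 5, 6, 7}
Sat(¬ack) = {1, 3, 5}
E[(¬empty ∨ ¬safe) U ¬ack]: least fixpoint, start Z0 = Sat(¬ack) = {1, 3, 5}, add states in Sat(¬empty ∨ ¬safe) with some successor in Z. Z1 = {1, 3, 5, 6}; fixed.
Sat(E[(¬empty ∨ ¬safe) U ¬ack]) = {1, 3, 5, 6}
EF E[(¬empty ∨ ¬safe) U ¬ack]: least fixpoint, start Z0 = {1, 3, 5, 6}, add states with some successor in Z. Z1 = {0, 1, 3, 5, 6, 8}; Z2 = {0, 1, 2, 3, 5, 6, 8}; Z3 = {0, 1, 2, 3, 4, 5, 6, 8}; fixed.
Sat(EF E[(¬empty ∨ ¬safe) U ¬ack]) = {0, 1, 2, 3, 4, 5, 6, 8}
7 ∉ Sat(EF E[(¬empty ∨ ¬safe) U ¬ack]) = {0, 1, 2, 3, 4, 5, 6, 8}, so the formula does not hold at 7.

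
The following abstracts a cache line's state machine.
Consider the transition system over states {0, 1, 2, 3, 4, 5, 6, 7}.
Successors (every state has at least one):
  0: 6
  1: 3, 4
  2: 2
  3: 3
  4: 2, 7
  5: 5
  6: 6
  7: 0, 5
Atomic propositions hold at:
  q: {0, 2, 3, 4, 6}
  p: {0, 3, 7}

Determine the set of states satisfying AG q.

AG q: greatest fixpoint, start Z0 = {0, 2, 3, 4, 6}, keep only states in Sat with every successor in Z. Z1 = {0, 2, 3, 6}; fixed.
Sat(AG q) = {0, 2, 3, 6}

{0, 2, 3, 6}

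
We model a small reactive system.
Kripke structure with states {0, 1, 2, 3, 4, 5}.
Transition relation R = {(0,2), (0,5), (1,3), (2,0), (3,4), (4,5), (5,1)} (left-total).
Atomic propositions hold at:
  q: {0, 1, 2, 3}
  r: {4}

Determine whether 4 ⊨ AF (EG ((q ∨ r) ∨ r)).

No

Sat(q ∨ r) = {0, 1, 2, 3, 4}
Sat((q ∨ r) ∨ r) = {0, 1, 2, 3, 4}
EG ((q ∨ r) ∨ r): greatest fixpoint, start Z0 = {0, 1, 2, 3, 4}, keep only states in Sat with some successor in Z. Z1 = {0, 1, 2, 3}; Z2 = {0, 1, 2}; Z3 = {0, 2}; fixed.
Sat(EG ((q ∨ r) ∨ r)) = {0, 2}
AF (EG ((q ∨ r) ∨ r)): least fixpoint, start Z0 = {0, 2}, add states with every successor in Z. Already a fixed point.
Sat(AF (EG ((q ∨ r) ∨ r))) = {0, 2}
4 ∉ Sat(AF (EG ((q ∨ r) ∨ r))) = {0, 2}, so the formula does not hold at 4.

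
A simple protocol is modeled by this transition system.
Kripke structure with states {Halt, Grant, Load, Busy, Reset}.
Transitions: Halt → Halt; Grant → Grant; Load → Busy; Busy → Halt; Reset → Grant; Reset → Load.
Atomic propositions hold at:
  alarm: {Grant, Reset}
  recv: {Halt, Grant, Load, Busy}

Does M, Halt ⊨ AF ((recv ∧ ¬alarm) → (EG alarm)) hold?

Sat(¬alarm) = {Halt, Load, Busy}
Sat(recv ∧ ¬alarm) = {Halt, Load, Busy}
EG alarm: greatest fixpoint, start Z0 = {Grant, Reset}, keep only states in Sat with some successor in Z. Already a fixed point.
Sat(EG alarm) = {Grant, Reset}
Sat((recv ∧ ¬alarm) → (EG alarm)) = {Grant, Reset}
AF ((recv ∧ ¬alarm) → (EG alarm)): least fixpoint, start Z0 = {Grant, Reset}, add states with every successor in Z. Already a fixed point.
Sat(AF ((recv ∧ ¬alarm) → (EG alarm))) = {Grant, Reset}
Halt ∉ Sat(AF ((recv ∧ ¬alarm) → (EG alarm))) = {Grant, Reset}, so the formula does not hold at Halt.

No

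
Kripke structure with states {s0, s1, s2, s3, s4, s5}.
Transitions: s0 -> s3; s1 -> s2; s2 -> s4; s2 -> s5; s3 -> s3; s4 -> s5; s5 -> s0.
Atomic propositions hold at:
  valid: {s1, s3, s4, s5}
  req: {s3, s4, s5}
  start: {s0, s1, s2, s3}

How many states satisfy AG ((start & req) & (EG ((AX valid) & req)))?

1

Sat(start & req) = {s3}
Sat(AX valid) = {s : every successor in {s1, s3, s4, s5}} = {s0, s2, s3, s4}
Sat((AX valid) & req) = {s3, s4}
EG ((AX valid) & req): greatest fixpoint, start Z0 = {s3, s4}, keep only states in Sat with some successor in Z. Z1 = {s3}; fixed.
Sat(EG ((AX valid) & req)) = {s3}
Sat((start & req) & (EG ((AX valid) & req))) = {s3}
AG ((start & req) & (EG ((AX valid) & req))): greatest fixpoint, start Z0 = {s3}, keep only states in Sat with every successor in Z. Already a fixed point.
Sat(AG ((start & req) & (EG ((AX valid) & req)))) = {s3}
|Sat(AG ((start & req) & (EG ((AX valid) & req))))| = |{s3}| = 1.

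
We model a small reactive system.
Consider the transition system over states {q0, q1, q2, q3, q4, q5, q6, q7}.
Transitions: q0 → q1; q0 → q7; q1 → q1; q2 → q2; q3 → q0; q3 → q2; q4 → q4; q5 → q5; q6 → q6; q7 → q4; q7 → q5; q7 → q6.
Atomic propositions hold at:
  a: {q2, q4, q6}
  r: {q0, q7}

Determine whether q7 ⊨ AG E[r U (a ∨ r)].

Sat(a ∨ r) = {q0, q2, q4, q6, q7}
E[r U (a ∨ r)]: least fixpoint, start Z0 = Sat((a ∨ r)) = {q0, q2, q4, q6, q7}, add states in Sat(r) with some successor in Z. Already a fixed point.
Sat(E[r U (a ∨ r)]) = {q0, q2, q4, q6, q7}
AG E[r U (a ∨ r)]: greatest fixpoint, start Z0 = {q0, q2, q4, q6, q7}, keep only states in Sat with every successor in Z. Z1 = {q2, q4, q6}; fixed.
Sat(AG E[r U (a ∨ r)]) = {q2, q4, q6}
q7 ∉ Sat(AG E[r U (a ∨ r)]) = {q2, q4, q6}, so the formula does not hold at q7.

No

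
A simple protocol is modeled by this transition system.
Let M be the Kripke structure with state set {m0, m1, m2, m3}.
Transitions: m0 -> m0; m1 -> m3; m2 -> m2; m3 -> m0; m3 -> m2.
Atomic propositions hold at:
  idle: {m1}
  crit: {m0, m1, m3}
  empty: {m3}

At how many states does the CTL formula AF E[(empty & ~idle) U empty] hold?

2

Sat(~idle) = {m0, m2, m3}
Sat(empty & ~idle) = {m3}
E[(empty & ~idle) U empty]: least fixpoint, start Z0 = Sat(empty) = {m3}, add states in Sat(empty & ~idle) with some successor in Z. Already a fixed point.
Sat(E[(empty & ~idle) U empty]) = {m3}
AF E[(empty & ~idle) U empty]: least fixpoint, start Z0 = {m3}, add states with every successor in Z. Z1 = {m1, m3}; fixed.
Sat(AF E[(empty & ~idle) U empty]) = {m1, m3}
|Sat(AF E[(empty & ~idle) U empty])| = |{m1, m3}| = 2.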